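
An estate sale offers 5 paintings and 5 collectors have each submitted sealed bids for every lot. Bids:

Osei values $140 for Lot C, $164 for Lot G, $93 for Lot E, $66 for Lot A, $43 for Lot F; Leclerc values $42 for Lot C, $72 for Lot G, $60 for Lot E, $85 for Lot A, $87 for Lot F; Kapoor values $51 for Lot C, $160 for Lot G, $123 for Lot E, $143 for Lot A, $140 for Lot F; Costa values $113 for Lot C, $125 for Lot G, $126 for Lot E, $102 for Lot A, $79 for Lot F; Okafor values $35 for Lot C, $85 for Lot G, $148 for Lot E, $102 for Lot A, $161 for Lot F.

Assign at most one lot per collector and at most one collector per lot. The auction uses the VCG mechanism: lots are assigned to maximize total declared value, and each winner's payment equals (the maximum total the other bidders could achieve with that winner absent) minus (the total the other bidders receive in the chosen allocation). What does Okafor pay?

Efficient allocation: Osei→Lot C ($140), Leclerc→Lot A ($85), Kapoor→Lot G ($160), Costa→Lot E ($126), Okafor→Lot F ($161); total welfare W = $672.
Okafor receives Lot F at value $161, so the others get W − 161 = $511.
Without Okafor: best allocation of the remaining 4 bidders over all 5 lots is Osei→Lot G ($164), Leclerc→Lot F ($87), Kapoor→Lot A ($143), Costa→Lot E ($126), total $520.
VCG payment = (others' best without Okafor) − (others' welfare with Okafor) = 520 − 511 = $9.

Okafor pays $9.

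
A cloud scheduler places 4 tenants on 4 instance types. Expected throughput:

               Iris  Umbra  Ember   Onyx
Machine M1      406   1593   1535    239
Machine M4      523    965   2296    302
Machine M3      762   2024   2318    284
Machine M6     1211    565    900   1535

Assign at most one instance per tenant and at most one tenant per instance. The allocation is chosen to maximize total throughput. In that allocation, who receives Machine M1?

This is a one-to-one assignment (maximum-weight bipartite matching).
Optimal: Iris→Machine M1 (406 ops/s), Umbra→Machine M3 (2024 ops/s), Ember→Machine M4 (2296 ops/s), Onyx→Machine M6 (1535 ops/s) — total 406+2024+2296+1535 = 6261 ops/s.
Row-greedy (each tenant in turn takes its best remaining instance) gives 5770 ops/s, worse by 491.
Iris's own top instance is Machine M6 (1211 ops/s), but forcing Iris→Machine M6 and reassigning the rest optimally gives only 5770 ops/s — worse by 491.

Iris receives Machine M1.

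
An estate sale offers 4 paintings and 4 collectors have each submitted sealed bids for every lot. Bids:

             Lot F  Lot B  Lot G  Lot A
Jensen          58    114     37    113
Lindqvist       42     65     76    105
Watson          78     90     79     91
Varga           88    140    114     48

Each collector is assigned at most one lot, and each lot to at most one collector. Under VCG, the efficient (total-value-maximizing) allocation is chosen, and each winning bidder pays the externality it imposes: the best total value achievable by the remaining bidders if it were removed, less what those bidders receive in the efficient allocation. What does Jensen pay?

Jensen pays $27.

Efficient allocation: Jensen→Lot B ($114), Lindqvist→Lot A ($105), Watson→Lot F ($78), Varga→Lot G ($114); total welfare W = $411.
Jensen receives Lot B at value $114, so the others get W − 114 = $297.
Without Jensen: best allocation of the remaining 3 bidders over all 4 lots is Lindqvist→Lot A ($105), Watson→Lot G ($79), Varga→Lot B ($140), total $324.
VCG payment = (others' best without Jensen) − (others' welfare with Jensen) = 324 − 297 = $27.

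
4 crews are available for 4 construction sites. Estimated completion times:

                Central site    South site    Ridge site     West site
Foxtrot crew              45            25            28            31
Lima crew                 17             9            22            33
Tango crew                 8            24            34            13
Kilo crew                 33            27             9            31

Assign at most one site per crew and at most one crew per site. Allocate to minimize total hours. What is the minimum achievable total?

Optimal: Foxtrot crew→West site (31 hours), Lima crew→South site (9 hours), Tango crew→Central site (8 hours), Kilo crew→Ridge site (9 hours) — total 31+9+8+9 = 57 hours.
Row-greedy (each crew in turn takes its cheapest remaining site) gives 64 hours, worse by 7.
No other one-to-one assignment undercuts 57 hours.

Min total: 57 hours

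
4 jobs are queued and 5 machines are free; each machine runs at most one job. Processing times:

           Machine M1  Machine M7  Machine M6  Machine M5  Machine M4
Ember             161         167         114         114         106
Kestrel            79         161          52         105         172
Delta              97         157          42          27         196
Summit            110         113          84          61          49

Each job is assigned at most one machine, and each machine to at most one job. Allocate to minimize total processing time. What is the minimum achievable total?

Optimal: Ember→Machine M6 (114 min), Kestrel→Machine M1 (79 min), Delta→Machine M5 (27 min), Summit→Machine M4 (49 min) — total 114+79+27+49 = 269 min.
Column-greedy (each machine in turn goes to its cheapest remaining job) gives 348 min, worse by 79.
No other one-to-one assignment undercuts 269 min.

Min total: 269 min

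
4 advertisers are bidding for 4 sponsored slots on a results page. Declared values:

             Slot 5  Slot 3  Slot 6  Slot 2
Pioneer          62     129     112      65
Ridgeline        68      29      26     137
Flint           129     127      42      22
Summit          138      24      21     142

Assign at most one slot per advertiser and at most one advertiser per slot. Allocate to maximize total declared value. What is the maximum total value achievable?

Maximum total: $514

Optimal: Pioneer→Slot 6 ($112), Ridgeline→Slot 2 ($137), Flint→Slot 3 ($127), Summit→Slot 5 ($138) — total 112+137+127+138 = $514.
Max-entry greedy (repeatedly take the single best remaining cell) gives $426, worse by 88.
Next-best assignment: Pioneer→Slot 6, Ridgeline→Slot 5, Flint→Slot 3, Summit→Slot 2 = $449.
Swapping Ridgeline↔Pioneer (Ridgeline→Slot 6 $26, Pioneer→Slot 2 $65) loses 158.
Checked against all permutations: $514 is optimal.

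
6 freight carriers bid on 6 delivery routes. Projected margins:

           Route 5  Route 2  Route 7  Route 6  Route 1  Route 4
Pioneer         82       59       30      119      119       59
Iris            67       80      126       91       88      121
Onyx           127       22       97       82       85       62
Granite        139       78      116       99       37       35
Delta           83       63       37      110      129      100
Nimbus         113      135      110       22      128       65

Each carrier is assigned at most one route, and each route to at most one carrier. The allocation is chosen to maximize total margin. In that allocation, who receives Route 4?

Optimal: Pioneer→Route 6 ($119k), Iris→Route 4 ($121k), Onyx→Route 5 ($127k), Granite→Route 7 ($116k), Delta→Route 1 ($129k), Nimbus→Route 2 ($135k) — total 119+121+127+116+129+135 = $747k.
Column-greedy (each route in turn goes to its best remaining carrier) gives $710k, worse by 37.
Iris's own top route is Route 7 ($126k), but forcing Iris→Route 7 and reassigning the rest optimally gives only $710k — worse by 37.

Iris receives Route 4.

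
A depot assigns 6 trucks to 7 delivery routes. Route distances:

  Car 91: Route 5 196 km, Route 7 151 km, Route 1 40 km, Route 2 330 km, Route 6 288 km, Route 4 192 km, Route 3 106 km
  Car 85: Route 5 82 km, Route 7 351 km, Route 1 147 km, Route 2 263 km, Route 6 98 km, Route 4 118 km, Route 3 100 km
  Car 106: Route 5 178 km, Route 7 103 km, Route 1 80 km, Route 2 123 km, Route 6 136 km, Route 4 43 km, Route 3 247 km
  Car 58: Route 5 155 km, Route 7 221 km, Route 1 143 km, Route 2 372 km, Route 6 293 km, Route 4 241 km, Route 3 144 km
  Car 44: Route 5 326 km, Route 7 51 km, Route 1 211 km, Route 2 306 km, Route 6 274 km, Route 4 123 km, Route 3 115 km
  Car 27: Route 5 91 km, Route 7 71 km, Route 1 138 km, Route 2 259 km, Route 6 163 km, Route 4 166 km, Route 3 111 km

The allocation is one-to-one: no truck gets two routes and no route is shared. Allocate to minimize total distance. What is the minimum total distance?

Min total: 467 km

Treat this as an assignment problem: match each truck to one route.
Optimal: Car 91→Route 1 (40 km), Car 85→Route 6 (98 km), Car 106→Route 4 (43 km), Car 58→Route 3 (144 km), Car 44→Route 7 (51 km), Car 27→Route 5 (91 km) — total 40+98+43+144+51+91 = 467 km.
Min-entry greedy (repeatedly take the single cheapest remaining cell) gives 620 km, worse by 153.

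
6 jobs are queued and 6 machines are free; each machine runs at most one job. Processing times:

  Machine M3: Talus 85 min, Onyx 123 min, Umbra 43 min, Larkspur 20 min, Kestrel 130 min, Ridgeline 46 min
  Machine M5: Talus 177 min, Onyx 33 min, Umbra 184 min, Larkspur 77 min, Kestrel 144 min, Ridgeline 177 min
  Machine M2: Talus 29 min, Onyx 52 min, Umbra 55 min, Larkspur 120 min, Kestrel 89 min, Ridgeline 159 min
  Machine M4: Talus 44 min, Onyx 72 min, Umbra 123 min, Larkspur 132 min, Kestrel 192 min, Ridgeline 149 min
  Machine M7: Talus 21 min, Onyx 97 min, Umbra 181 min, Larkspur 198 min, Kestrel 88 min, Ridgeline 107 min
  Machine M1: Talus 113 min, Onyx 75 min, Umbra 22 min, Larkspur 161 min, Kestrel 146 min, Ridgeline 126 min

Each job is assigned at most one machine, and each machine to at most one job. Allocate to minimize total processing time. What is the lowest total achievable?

Minimum total: 315 min

Optimal: Talus→Machine M4 (44 min), Onyx→Machine M5 (33 min), Umbra→Machine M1 (22 min), Larkspur→Machine M3 (20 min), Kestrel→Machine M2 (89 min), Ridgeline→Machine M7 (107 min) — total 44+33+22+20+89+107 = 315 min.
Row-greedy (each job in turn takes its cheapest remaining machine) gives 334 min, worse by 19.
Swapping Talus↔Umbra (Talus→Machine M1 113 min, Umbra→Machine M4 123 min) adds 170.
Every other assignment is strictly worse.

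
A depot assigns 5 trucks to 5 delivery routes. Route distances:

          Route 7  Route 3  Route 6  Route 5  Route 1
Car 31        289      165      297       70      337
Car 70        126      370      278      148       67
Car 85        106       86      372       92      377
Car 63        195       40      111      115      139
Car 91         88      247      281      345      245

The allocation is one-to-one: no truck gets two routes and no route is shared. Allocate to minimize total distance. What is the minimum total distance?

This is the linear assignment problem.
Optimal: Car 31→Route 5 (70 km), Car 70→Route 1 (67 km), Car 85→Route 3 (86 km), Car 63→Route 6 (111 km), Car 91→Route 7 (88 km) — total 70+67+86+111+88 = 422 km.
Min-entry greedy (repeatedly take the single cheapest remaining cell) gives 637 km, worse by 215.
Next-best assignment: Car 31→Route 3, Car 70→Route 1, Car 85→Route 5, Car 63→Route 6, Car 91→Route 7 = 523 km.
Swapping Car 63↔Car 91 (Car 63→Route 7 195 km, Car 91→Route 6 281 km) adds 277.

Minimum total: 422 km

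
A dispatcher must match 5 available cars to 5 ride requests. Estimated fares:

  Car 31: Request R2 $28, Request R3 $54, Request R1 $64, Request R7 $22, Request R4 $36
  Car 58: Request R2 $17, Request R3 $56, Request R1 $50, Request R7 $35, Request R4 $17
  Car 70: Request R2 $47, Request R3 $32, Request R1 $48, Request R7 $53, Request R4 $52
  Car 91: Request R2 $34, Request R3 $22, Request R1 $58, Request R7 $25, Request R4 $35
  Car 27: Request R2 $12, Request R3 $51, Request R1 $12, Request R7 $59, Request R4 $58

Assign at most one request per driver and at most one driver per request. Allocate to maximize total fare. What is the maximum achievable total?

Max total: $265

Optimal: Car 31→Request R1 ($64), Car 58→Request R3 ($56), Car 70→Request R7 ($53), Car 91→Request R2 ($34), Car 27→Request R4 ($58) — total 64+56+53+34+58 = $265.
Row-greedy (each driver in turn takes its best remaining request) gives $220, worse by 45.
Swapping Car 31↔Car 27 (Car 31→Request R4 $36, Car 27→Request R1 $12) loses 74.
No other one-to-one assignment exceeds $265.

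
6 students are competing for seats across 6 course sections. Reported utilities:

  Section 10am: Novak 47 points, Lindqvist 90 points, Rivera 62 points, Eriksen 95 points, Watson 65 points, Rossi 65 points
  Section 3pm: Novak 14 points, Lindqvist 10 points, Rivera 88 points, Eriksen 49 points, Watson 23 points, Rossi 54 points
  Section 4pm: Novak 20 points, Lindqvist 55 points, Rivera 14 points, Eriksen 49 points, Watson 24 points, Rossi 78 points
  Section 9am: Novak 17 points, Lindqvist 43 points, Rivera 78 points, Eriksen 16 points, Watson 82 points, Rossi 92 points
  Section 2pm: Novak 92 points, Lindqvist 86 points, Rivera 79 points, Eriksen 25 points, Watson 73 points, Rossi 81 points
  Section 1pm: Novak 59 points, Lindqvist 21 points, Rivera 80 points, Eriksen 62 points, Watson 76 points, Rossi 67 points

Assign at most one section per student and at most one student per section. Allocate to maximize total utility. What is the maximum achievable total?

Maximum total: 498 points

Optimal: Novak→Section 2pm (92 points), Lindqvist→Section 4pm (55 points), Rivera→Section 3pm (88 points), Eriksen→Section 10am (95 points), Watson→Section 1pm (76 points), Rossi→Section 9am (92 points) — total 92+55+88+95+76+92 = 498 points.
Row-greedy (each student in turn takes its best remaining section) gives 492 points, worse by 6.
Checked against all permutations: 498 points is optimal.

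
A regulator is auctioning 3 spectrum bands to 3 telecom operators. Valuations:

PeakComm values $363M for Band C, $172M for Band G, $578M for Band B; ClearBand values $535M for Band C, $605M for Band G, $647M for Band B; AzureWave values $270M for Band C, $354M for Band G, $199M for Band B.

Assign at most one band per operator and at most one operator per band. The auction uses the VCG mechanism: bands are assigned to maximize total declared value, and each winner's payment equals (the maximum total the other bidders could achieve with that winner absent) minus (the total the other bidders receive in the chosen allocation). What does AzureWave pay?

Efficient allocation: PeakComm→Band B ($578M), ClearBand→Band C ($535M), AzureWave→Band G ($354M); total welfare W = $1467M.
AzureWave receives Band G at value $354M, so the others get W − 354 = $1113M.
Without AzureWave: best allocation of the remaining 2 bidders over all 3 bands is PeakComm→Band B ($578M), ClearBand→Band G ($605M), total $1183M.
VCG payment = (others' best without AzureWave) − (others' welfare with AzureWave) = 1183 − 1113 = $70M.

AzureWave pays $70M.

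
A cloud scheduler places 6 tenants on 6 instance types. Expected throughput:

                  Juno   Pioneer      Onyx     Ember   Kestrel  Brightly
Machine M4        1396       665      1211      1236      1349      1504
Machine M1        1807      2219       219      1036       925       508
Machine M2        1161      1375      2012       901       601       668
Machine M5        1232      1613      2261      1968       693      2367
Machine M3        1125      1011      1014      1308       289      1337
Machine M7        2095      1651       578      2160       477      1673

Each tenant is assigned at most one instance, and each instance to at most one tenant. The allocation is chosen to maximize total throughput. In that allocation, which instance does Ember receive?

Ember receives Machine M3.

Optimal: Juno→Machine M7 (2095 ops/s), Pioneer→Machine M1 (2219 ops/s), Onyx→Machine M2 (2012 ops/s), Ember→Machine M3 (1308 ops/s), Kestrel→Machine M4 (1349 ops/s), Brightly→Machine M5 (2367 ops/s) — total 2095+2219+2012+1308+1349+2367 = 11350 ops/s.
Max-entry greedy (repeatedly take the single best remaining cell) gives 10443 ops/s, worse by 907.
Ember's own top instance is Machine M7 (2160 ops/s), but forcing Ember→Machine M7 and reassigning the rest optimally gives only 11232 ops/s — worse by 118.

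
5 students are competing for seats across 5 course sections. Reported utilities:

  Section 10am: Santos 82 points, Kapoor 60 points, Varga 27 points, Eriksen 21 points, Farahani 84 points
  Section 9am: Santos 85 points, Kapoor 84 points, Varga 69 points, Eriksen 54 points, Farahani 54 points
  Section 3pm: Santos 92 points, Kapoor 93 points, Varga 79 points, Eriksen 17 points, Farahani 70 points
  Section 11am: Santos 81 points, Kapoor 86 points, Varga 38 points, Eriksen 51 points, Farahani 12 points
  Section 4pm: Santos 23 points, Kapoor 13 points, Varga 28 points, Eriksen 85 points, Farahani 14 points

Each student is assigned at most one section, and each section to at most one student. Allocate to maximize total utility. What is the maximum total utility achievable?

Maximum total: 419 points

Optimal: Santos→Section 9am (85 points), Kapoor→Section 11am (86 points), Varga→Section 3pm (79 points), Eriksen→Section 4pm (85 points), Farahani→Section 10am (84 points) — total 85+86+79+85+84 = 419 points.
Max-entry greedy (repeatedly take the single best remaining cell) gives 385 points, worse by 34.
Checked against all permutations: 419 points is optimal.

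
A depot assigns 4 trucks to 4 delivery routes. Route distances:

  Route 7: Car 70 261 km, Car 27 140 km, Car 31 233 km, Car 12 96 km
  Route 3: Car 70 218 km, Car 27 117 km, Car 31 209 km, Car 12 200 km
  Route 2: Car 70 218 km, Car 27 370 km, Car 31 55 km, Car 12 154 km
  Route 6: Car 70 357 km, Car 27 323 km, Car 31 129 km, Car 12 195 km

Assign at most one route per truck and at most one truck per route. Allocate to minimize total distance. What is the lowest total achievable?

Min total: 560 km

Optimal: Car 70→Route 2 (218 km), Car 27→Route 3 (117 km), Car 31→Route 6 (129 km), Car 12→Route 7 (96 km) — total 218+117+129+96 = 560 km.
Column-greedy (each route in turn goes to its cheapest remaining truck) gives 625 km, worse by 65.
Next-best assignment: Car 70→Route 3, Car 27→Route 7, Car 31→Route 2, Car 12→Route 6 = 608 km.
Checked against all permutations: 560 km is optimal.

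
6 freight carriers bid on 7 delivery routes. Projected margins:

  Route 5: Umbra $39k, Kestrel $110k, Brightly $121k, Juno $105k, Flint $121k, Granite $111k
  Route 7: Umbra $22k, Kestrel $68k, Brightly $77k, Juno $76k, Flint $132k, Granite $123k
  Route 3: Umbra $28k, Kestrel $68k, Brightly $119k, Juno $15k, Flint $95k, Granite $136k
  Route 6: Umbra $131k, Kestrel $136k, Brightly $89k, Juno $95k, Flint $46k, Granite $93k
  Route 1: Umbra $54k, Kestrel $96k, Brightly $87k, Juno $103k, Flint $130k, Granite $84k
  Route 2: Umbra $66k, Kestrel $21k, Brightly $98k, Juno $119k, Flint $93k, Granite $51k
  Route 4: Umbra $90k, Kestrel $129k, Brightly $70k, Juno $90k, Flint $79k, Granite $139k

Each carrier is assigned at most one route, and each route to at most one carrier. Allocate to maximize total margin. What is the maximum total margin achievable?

Max total: $768k

Optimal: Umbra→Route 6 ($131k), Kestrel→Route 4 ($129k), Brightly→Route 5 ($121k), Juno→Route 2 ($119k), Flint→Route 7 ($132k), Granite→Route 3 ($136k) — total 131+129+121+119+132+136 = $768k.
Max-entry greedy (repeatedly take the single best remaining cell) gives $701k, worse by 67.
Swapping Kestrel↔Juno (Kestrel→Route 2 $21k, Juno→Route 4 $90k) loses 137.
Checked against all permutations: $768k is optimal.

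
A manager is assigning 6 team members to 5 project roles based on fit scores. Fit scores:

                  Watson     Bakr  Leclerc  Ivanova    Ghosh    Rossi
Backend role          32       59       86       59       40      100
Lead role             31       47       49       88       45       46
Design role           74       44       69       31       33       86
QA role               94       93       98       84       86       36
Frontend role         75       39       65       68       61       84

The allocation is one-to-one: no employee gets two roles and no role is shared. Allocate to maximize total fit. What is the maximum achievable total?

This is a one-to-one assignment (maximum-weight bipartite matching).
Optimal: Leclerc→Backend role (86 pts), Ivanova→Lead role (88 pts), Rossi→Design role (86 pts), Bakr→QA role (93 pts), Watson→Frontend role (75 pts) — total 86+88+86+93+75 = 428 pts.
Column-greedy (each role in turn goes to its best remaining employee) gives 421 pts, worse by 7.

Max total: 428 pts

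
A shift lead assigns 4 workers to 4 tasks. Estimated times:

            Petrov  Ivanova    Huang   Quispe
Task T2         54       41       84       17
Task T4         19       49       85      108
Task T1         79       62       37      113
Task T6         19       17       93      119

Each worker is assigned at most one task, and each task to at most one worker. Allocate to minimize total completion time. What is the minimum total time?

This is a one-to-one assignment (minimum-cost bipartite matching).
Optimal: Petrov→Task T4 (19 min), Ivanova→Task T6 (17 min), Huang→Task T1 (37 min), Quispe→Task T2 (17 min) — total 19+17+37+17 = 90 min.

Min total: 90 min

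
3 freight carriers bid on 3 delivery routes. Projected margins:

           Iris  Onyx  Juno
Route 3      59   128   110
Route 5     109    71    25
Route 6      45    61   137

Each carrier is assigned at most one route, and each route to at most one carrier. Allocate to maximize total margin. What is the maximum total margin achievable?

This is a one-to-one assignment (maximum-weight bipartite matching).
Optimal: Iris→Route 5 ($109k), Onyx→Route 3 ($128k), Juno→Route 6 ($137k) — total 109+128+137 = $374k.
Next-best assignment: Iris→Route 5, Onyx→Route 6, Juno→Route 3 = $280k.
Swapping Iris↔Juno (Iris→Route 6 $45k, Juno→Route 5 $25k) loses 176.

Max total: $374k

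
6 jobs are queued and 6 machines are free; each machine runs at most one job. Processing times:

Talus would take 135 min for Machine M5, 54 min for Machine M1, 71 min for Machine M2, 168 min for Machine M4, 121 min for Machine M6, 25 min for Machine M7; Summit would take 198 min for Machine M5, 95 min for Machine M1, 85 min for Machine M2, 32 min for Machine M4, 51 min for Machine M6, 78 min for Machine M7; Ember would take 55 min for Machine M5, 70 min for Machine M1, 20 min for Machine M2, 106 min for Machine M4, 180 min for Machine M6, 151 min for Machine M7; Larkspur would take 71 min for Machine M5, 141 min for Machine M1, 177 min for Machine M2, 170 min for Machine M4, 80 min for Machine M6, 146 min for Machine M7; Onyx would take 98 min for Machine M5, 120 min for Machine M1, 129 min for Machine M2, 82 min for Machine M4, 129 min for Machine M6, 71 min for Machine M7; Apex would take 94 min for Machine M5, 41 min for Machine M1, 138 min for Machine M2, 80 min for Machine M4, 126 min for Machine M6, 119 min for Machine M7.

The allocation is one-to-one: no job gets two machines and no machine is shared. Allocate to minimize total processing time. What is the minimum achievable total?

Min total: 290 min

Treat this as an assignment problem: match each job to one machine.
Optimal: Talus→Machine M7 (25 min), Summit→Machine M6 (51 min), Ember→Machine M2 (20 min), Larkspur→Machine M5 (71 min), Onyx→Machine M4 (82 min), Apex→Machine M1 (41 min) — total 25+51+20+71+82+41 = 290 min.
Min-entry greedy (repeatedly take the single cheapest remaining cell) gives 318 min, worse by 28.
Checked against all permutations: 290 min is optimal.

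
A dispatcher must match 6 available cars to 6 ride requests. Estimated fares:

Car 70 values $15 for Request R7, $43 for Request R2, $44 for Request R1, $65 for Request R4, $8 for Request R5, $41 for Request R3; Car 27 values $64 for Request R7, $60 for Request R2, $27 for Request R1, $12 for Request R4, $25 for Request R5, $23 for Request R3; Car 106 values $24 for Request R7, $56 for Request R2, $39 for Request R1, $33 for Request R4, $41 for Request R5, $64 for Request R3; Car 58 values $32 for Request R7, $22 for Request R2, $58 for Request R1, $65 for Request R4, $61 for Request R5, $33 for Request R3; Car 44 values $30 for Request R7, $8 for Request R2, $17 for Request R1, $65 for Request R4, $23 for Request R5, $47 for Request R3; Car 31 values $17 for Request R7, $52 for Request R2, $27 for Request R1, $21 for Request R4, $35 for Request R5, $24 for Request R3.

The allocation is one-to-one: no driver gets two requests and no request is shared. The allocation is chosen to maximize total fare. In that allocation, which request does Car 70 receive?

Car 70 receives Request R1.

Optimal: Car 70→Request R1 ($44), Car 27→Request R7 ($64), Car 106→Request R3 ($64), Car 58→Request R5 ($61), Car 44→Request R4 ($65), Car 31→Request R2 ($52) — total 44+64+64+61+65+52 = $350.
Row-greedy (each driver in turn takes its best remaining request) gives $323, worse by 27.
Car 70's own top request is Request R4 ($65), but forcing Car 70→Request R4 and reassigning the rest optimally gives only $328 — worse by 22.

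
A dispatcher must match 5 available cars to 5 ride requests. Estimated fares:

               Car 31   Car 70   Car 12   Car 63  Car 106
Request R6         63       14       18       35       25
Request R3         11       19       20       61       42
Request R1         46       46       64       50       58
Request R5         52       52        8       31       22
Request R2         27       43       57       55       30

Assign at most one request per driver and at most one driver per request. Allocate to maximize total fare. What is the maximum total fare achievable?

Optimal: Car 31→Request R6 ($63), Car 70→Request R5 ($52), Car 12→Request R2 ($57), Car 63→Request R3 ($61), Car 106→Request R1 ($58) — total 63+52+57+61+58 = $291.
Column-greedy (each request in turn goes to its best remaining driver) gives $270, worse by 21.
Next-best assignment: Car 31→Request R6, Car 70→Request R5, Car 12→Request R1, Car 63→Request R2, Car 106→Request R3 = $276.

Maximum total: $291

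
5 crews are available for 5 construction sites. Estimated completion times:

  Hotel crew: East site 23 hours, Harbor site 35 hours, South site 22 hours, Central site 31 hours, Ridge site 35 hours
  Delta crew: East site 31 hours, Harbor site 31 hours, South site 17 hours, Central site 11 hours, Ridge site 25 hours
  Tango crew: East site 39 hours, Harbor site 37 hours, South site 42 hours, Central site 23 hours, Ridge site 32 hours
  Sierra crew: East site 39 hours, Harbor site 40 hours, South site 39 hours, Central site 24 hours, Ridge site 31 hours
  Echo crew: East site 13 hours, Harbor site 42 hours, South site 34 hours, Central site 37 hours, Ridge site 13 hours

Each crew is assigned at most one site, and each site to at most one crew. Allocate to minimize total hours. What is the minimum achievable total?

Optimal: Hotel crew→East site (23 hours), Delta crew→South site (17 hours), Tango crew→Harbor site (37 hours), Sierra crew→Central site (24 hours), Echo crew→Ridge site (13 hours) — total 23+17+37+24+13 = 114 hours.
Row-greedy (each crew in turn takes its cheapest remaining site) gives 146 hours, worse by 32.
Checked against all permutations: 114 hours is optimal.

Min total: 114 hours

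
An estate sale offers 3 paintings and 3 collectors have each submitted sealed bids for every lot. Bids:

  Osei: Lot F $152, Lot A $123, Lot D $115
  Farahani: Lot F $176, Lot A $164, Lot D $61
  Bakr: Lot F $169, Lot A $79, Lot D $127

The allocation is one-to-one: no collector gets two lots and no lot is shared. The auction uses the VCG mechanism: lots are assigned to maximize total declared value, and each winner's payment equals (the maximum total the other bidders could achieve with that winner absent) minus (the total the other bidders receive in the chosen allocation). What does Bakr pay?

Bakr pays $37.

Efficient allocation: Osei→Lot D ($115), Farahani→Lot A ($164), Bakr→Lot F ($169); total welfare W = $448.
Bakr receives Lot F at value $169, so the others get W − 169 = $279.
Without Bakr: best allocation of the remaining 2 bidders over all 3 lots is Osei→Lot F ($152), Farahani→Lot A ($164), total $316.
VCG payment = (others' best without Bakr) − (others' welfare with Bakr) = 316 − 279 = $37.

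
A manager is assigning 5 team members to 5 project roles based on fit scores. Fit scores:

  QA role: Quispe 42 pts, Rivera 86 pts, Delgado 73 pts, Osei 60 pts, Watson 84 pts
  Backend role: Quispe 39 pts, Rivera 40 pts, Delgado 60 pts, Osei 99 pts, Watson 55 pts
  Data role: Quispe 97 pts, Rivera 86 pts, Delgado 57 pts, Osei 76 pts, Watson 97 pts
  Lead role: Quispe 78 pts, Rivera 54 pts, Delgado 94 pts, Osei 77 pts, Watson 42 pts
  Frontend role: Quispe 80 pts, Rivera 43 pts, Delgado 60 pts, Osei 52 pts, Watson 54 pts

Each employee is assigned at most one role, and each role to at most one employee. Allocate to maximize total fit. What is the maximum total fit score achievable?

Optimal: Quispe→Frontend role (80 pts), Rivera→QA role (86 pts), Delgado→Lead role (94 pts), Osei→Backend role (99 pts), Watson→Data role (97 pts) — total 80+86+94+99+97 = 456 pts.
Column-greedy (each role in turn goes to its best remaining employee) gives 430 pts, worse by 26.

Maximum total: 456 pts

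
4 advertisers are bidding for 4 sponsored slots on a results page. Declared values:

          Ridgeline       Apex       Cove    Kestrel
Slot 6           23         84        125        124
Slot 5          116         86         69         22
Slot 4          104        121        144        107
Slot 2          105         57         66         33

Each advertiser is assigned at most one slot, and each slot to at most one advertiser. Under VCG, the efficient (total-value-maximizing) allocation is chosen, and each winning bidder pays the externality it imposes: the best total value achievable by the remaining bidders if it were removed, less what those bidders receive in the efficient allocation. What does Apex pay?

Efficient allocation: Ridgeline→Slot 2 ($105), Apex→Slot 5 ($86), Cove→Slot 4 ($144), Kestrel→Slot 6 ($124); total welfare W = $459.
Apex receives Slot 5 at value $86, so the others get W − 86 = $373.
Without Apex: best allocation of the remaining 3 bidders over all 4 slots is Ridgeline→Slot 5 ($116), Cove→Slot 4 ($144), Kestrel→Slot 6 ($124), total $384.
VCG payment = (others' best without Apex) − (others' welfare with Apex) = 384 − 373 = $11.

Apex pays $11.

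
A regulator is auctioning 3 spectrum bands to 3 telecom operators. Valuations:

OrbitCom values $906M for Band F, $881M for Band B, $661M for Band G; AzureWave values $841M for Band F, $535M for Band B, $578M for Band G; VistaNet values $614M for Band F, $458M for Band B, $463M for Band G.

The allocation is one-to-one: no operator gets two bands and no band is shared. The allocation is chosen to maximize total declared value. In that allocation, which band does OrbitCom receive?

Optimal: OrbitCom→Band B ($881M), AzureWave→Band F ($841M), VistaNet→Band G ($463M) — total 881+841+463 = $2185M.
Max-entry greedy (repeatedly take the single best remaining cell) gives $1942M, worse by 243.
OrbitCom's own top band is Band F ($906M), but forcing OrbitCom→Band F and reassigning the rest optimally gives only $1942M — worse by 243.

OrbitCom receives Band B.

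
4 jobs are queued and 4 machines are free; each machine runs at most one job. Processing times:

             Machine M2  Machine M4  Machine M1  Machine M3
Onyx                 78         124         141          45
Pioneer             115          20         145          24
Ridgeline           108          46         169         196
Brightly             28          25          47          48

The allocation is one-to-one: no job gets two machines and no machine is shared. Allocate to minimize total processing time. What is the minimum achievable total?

Optimal: Onyx→Machine M2 (78 min), Pioneer→Machine M3 (24 min), Ridgeline→Machine M4 (46 min), Brightly→Machine M1 (47 min) — total 78+24+46+47 = 195 min.
Row-greedy (each job in turn takes its cheapest remaining machine) gives 220 min, worse by 25.
Next-best assignment: Onyx→Machine M3, Pioneer→Machine M4, Ridgeline→Machine M2, Brightly→Machine M1 = 220 min.
Swapping Pioneer↔Onyx (Pioneer→Machine M2 115 min, Onyx→Machine M3 45 min) adds 58.

Min total: 195 min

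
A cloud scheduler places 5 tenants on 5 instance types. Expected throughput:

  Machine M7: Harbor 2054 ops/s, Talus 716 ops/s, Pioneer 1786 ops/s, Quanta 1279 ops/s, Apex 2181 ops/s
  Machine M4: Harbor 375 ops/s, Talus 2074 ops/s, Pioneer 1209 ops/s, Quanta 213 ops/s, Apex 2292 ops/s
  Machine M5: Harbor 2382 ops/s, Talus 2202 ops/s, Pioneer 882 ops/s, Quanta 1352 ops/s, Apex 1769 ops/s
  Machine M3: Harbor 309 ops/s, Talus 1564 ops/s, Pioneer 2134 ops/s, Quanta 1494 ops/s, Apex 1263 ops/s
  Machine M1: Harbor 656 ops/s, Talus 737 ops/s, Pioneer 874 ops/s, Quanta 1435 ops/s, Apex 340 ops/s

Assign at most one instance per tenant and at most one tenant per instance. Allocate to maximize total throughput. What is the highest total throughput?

Treat this as an assignment problem: match each tenant to one instance.
Optimal: Harbor→Machine M5 (2382 ops/s), Talus→Machine M4 (2074 ops/s), Pioneer→Machine M3 (2134 ops/s), Quanta→Machine M1 (1435 ops/s), Apex→Machine M7 (2181 ops/s) — total 2382+2074+2134+1435+2181 = 10206 ops/s.
Max-entry greedy (repeatedly take the single best remaining cell) gives 8959 ops/s, worse by 1247.
Swapping Talus↔Harbor (Talus→Machine M5 2202 ops/s, Harbor→Machine M4 375 ops/s) loses 1879.
No other one-to-one assignment exceeds 10206 ops/s.

Max total: 10206 ops/s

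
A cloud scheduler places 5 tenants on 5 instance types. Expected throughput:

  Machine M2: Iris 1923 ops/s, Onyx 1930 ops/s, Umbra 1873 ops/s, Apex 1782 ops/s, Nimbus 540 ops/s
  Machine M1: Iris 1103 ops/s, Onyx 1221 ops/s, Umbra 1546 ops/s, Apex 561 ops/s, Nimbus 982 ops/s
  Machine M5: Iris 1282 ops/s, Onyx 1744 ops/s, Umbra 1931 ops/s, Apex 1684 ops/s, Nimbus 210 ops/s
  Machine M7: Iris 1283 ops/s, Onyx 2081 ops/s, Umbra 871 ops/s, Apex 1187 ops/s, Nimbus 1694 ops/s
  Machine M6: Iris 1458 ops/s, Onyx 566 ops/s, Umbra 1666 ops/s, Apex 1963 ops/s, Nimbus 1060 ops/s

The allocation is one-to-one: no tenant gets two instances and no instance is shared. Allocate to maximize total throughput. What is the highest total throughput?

This is the linear assignment problem.
Optimal: Iris→Machine M2 (1923 ops/s), Onyx→Machine M7 (2081 ops/s), Umbra→Machine M5 (1931 ops/s), Apex→Machine M6 (1963 ops/s), Nimbus→Machine M1 (982 ops/s) — total 1923+2081+1931+1963+982 = 8880 ops/s.
Column-greedy (each instance in turn goes to its best remaining tenant) gives 8312 ops/s, worse by 568.
Next-best assignment: Iris→Machine M2, Onyx→Machine M5, Umbra→Machine M1, Apex→Machine M6, Nimbus→Machine M7 = 8870 ops/s.

Max total: 8880 ops/s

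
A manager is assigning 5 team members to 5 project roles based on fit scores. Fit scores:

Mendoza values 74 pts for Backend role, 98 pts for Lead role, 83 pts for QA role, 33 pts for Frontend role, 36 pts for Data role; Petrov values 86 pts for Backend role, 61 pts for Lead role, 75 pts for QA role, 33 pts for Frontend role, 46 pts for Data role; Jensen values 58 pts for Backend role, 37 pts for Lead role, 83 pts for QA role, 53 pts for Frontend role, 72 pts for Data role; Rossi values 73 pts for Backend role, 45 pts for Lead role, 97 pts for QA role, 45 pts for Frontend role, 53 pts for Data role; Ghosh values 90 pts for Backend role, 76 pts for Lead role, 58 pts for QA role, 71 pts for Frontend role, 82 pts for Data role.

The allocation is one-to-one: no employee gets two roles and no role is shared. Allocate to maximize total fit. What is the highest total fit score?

Optimal: Mendoza→Lead role (98 pts), Petrov→Backend role (86 pts), Jensen→Data role (72 pts), Rossi→QA role (97 pts), Ghosh→Frontend role (71 pts) — total 98+86+72+97+71 = 424 pts.
Column-greedy (each role in turn goes to its best remaining employee) gives 384 pts, worse by 40.
Swapping Petrov↔Jensen (Petrov→Data role 46 pts, Jensen→Backend role 58 pts) loses 54.

Max total: 424 pts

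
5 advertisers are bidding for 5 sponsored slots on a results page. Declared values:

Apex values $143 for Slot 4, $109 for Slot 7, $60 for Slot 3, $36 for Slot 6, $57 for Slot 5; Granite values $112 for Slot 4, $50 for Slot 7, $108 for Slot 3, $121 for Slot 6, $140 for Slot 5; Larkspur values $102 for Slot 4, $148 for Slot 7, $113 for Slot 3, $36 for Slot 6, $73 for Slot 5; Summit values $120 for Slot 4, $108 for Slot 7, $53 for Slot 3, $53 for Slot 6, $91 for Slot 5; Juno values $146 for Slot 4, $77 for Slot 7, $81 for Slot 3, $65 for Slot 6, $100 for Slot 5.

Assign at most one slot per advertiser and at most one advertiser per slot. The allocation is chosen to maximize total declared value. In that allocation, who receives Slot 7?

This is a one-to-one assignment (maximum-weight bipartite matching).
Optimal: Apex→Slot 4 ($143), Granite→Slot 6 ($121), Larkspur→Slot 3 ($113), Summit→Slot 7 ($108), Juno→Slot 5 ($100) — total 143+121+113+108+100 = $585.
Max-entry greedy (repeatedly take the single best remaining cell) gives $547, worse by 38.
Summit's own top slot is Slot 4 ($120), but forcing Summit→Slot 4 and reassigning the rest optimally gives only $563 — worse by 22.

Summit receives Slot 7.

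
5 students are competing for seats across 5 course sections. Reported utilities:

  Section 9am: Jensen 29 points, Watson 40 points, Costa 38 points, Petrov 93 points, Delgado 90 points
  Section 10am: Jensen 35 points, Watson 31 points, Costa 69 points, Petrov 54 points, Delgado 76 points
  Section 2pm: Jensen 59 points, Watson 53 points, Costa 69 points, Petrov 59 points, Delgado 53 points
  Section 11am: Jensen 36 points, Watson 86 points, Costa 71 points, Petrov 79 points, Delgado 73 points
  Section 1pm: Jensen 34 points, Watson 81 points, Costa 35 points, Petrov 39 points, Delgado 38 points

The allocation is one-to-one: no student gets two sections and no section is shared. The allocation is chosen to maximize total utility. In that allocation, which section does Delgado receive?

Treat this as an assignment problem: match each student to one section.
Optimal: Jensen→Section 2pm (59 points), Watson→Section 1pm (81 points), Costa→Section 11am (71 points), Petrov→Section 9am (93 points), Delgado→Section 10am (76 points) — total 59+81+71+93+76 = 380 points.
Max-entry greedy (repeatedly take the single best remaining cell) gives 358 points, worse by 22.
Next-best assignment: Jensen→Section 2pm, Watson→Section 1pm, Costa→Section 10am, Petrov→Section 11am, Delgado→Section 9am = 378 points.
Checked against all permutations: 380 points is optimal.
Delgado's own top section is Section 9am (90 points), but forcing Delgado→Section 9am and reassigning the rest optimally gives only 378 points — worse by 2.

Delgado receives Section 10am.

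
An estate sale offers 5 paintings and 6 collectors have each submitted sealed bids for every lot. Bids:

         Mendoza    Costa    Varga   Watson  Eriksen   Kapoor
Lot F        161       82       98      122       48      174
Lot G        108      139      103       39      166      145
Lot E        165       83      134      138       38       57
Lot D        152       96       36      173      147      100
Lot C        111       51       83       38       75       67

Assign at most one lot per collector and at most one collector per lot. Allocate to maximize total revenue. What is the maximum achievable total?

This is the linear assignment problem.
Optimal: Kapoor→Lot F ($174), Eriksen→Lot G ($166), Mendoza→Lot E ($165), Watson→Lot D ($173), Varga→Lot C ($83) — total 174+166+165+173+83 = $761.
Row-greedy (each collector in turn takes its best remaining lot) gives $650, worse by 111.
Next-best assignment: Kapoor→Lot F, Eriksen→Lot G, Varga→Lot E, Watson→Lot D, Mendoza→Lot C = $758.
Swapping Varga↔Watson (Varga→Lot D $36, Watson→Lot C $38) loses 182.
No other one-to-one assignment exceeds $761.

Maximum total: $761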